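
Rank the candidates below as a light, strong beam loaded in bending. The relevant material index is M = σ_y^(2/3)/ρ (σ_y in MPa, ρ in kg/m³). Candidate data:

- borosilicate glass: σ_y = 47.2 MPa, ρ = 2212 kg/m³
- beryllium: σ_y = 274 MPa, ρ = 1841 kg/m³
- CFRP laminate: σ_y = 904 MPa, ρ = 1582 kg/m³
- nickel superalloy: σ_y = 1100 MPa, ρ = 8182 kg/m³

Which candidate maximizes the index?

Evaluate M for each candidate:
  CFRP laminate: M = 59.1×10⁻³
  beryllium: M = 22.9×10⁻³
  nickel superalloy: M = 13.0×10⁻³
  borosilicate glass: M = 5.90×10⁻³
The maximum is for CFRP laminate.

CFRP laminate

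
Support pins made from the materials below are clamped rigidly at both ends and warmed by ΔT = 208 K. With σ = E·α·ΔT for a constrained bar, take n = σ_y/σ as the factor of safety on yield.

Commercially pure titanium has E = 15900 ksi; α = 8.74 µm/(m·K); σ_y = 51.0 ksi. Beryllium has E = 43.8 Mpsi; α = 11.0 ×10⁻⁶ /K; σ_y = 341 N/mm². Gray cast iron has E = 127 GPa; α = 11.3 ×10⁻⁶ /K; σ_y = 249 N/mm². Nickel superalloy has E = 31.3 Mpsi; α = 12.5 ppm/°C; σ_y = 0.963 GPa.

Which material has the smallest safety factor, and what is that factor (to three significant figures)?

Converting E to GPa, α to ×10⁻⁶/K, σ_y to MPa, then σ and n for each:
  commercially pure titanium: E = 109.6, α = 8.74, σ_y = 351.6 → σ = 199 MPa, n = 1.76
  beryllium: E = 302.0, α = 11.0, σ_y = 341.0 → σ = 691 MPa, n = 0.494
  gray cast iron: E = 127.0, α = 11.3, σ_y = 249.0 → σ = 299 MPa, n = 0.834
  nickel superalloy: E = 215.8, α = 12.5, σ_y = 963.0 → σ = 561 MPa, n = 1.72
Smallest n: beryllium with n = 0.494.

beryllium, n = 0.494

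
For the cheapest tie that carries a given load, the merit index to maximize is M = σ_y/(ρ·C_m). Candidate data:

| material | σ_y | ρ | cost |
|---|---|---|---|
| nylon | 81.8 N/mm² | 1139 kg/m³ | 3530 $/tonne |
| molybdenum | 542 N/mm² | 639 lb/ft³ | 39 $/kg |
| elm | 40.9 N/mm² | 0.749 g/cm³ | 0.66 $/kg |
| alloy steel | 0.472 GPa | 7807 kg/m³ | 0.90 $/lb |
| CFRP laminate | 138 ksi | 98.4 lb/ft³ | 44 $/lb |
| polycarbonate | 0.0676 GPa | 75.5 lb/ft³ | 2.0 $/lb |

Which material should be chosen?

Convert each candidate to consistent units, then evaluate M:
  nylon: σ_y = 81.80 MPa, ρ = 1139 kg/m³, cost = 3.530 $/kg
  molybdenum: σ_y = 542.0 MPa, ρ = 10240 kg/m³, cost = 39.00 $/kg
  elm: σ_y = 40.90 MPa, ρ = 749.0 kg/m³, cost = 0.6600 $/kg
  alloy steel: σ_y = 472.0 MPa, ρ = 7807 kg/m³, cost = 1.984 $/kg
  CFRP laminate: σ_y = 951.5 MPa, ρ = 1576 kg/m³, cost = 97.00 $/kg
  polycarbonate: σ_y = 67.60 MPa, ρ = 1209 kg/m³, cost = 4.409 $/kg
  elm: M = 82.7 kN·m per $
  alloy steel: M = 30.5 kN·m per $
  nylon: M = 20.3 kN·m per $
  polycarbonate: M = 12.7 kN·m per $
  CFRP laminate: M = 6.22 kN·m per $
  molybdenum: M = 1.36 kN·m per $
Elm ranks first.

elm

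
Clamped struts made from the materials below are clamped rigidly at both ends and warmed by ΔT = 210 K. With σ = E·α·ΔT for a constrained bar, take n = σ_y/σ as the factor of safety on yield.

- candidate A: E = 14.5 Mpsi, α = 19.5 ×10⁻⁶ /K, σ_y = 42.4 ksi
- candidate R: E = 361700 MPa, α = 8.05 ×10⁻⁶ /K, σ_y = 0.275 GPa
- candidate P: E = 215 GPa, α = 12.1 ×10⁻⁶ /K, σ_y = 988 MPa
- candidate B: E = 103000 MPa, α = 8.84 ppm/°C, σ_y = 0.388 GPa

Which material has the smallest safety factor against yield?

With everything in SI (GPa, ×10⁻⁶/K, MPa):
  candidate A: E = 99.97, α = 19.5, σ_y = 292.3 → σ = 409 MPa, n = 0.714
  candidate R: E = 361.7, α = 8.05, σ_y = 275.0 → σ = 611 MPa, n = 0.450
  candidate P: E = 215.0, α = 12.1, σ_y = 988.0 → σ = 546 MPa, n = 1.81
  candidate B: E = 103.0, α = 8.84, σ_y = 388.0 → σ = 191 MPa, n = 2.03
Smallest n: candidate R with n = 0.450.

candidate R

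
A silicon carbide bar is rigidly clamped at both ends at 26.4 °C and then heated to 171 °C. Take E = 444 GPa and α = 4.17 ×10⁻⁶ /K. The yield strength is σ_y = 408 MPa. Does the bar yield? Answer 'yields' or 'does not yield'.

does not yield

ΔT = 144.6 K. Constrained thermal stress σ = E·α·ΔT = 444.0×10³ MPa × 4.17×10⁻⁶ × 144.6 = 268 MPa (compressive).
Compare to σ_y = 408 MPa: σ < σ_y, so it does not yield.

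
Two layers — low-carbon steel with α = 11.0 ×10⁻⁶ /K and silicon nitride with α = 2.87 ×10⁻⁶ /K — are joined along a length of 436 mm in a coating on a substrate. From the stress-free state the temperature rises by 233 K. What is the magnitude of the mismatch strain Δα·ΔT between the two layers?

1.89×10⁻³

Δα = |11.0 − 2.87|×10⁻⁶/K = 8.13×10⁻⁶/K.
Mismatch strain = Δα·ΔT = 8.13×10⁻⁶ × 233.0 = 1.89×10⁻³.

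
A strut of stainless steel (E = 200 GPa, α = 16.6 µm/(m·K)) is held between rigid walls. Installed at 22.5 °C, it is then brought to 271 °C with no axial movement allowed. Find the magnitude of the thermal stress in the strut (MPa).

825 MPa

ΔT = 248.5 K. Constrained thermal stress σ = E·α·ΔT = 200.0×10³ MPa × 16.6×10⁻⁶ × 248.5 = 825 MPa (compressive).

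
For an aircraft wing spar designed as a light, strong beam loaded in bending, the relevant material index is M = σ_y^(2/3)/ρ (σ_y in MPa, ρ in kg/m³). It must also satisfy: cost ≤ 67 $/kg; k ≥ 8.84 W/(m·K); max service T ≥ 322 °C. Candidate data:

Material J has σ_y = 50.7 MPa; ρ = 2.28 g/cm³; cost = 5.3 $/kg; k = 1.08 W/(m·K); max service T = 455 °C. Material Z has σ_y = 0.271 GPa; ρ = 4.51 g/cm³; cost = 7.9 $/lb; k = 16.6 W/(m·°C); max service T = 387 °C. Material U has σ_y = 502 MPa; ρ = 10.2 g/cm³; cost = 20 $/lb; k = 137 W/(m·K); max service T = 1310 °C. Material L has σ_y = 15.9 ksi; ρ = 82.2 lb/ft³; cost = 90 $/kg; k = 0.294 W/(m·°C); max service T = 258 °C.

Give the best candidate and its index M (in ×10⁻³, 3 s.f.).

Screen on constraints: cost ≤ 67 $/kg; k ≥ 8.84 W/(m·K); max service T ≥ 322 °C. Survivors: material Z, material U.
In SI units:
  material Z: σ_y = 271.0 MPa, ρ = 4510 kg/m³
  material U: σ_y = 502.0 MPa, ρ = 10200 kg/m³
  material Z: M = 9.29×10⁻³
  material U: M = 6.19×10⁻³
The maximum is for material Z.

material Z, M = 9.29×10⁻³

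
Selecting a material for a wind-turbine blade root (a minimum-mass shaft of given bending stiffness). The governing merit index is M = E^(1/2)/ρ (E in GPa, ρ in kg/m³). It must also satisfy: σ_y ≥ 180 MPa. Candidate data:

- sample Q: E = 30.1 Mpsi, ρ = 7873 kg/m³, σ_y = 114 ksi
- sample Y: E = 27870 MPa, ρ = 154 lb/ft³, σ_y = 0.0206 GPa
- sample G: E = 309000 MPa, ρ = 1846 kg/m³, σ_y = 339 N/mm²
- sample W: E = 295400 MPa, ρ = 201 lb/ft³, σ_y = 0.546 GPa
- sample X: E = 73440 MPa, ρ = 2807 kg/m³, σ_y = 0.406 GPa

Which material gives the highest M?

sample G

Screen on constraints: σ_y ≥ 180 MPa. Survivors: sample Q, sample G, sample W, sample X.
Putting every candidate on a common basis:
  sample Q: E = 207.5 GPa, ρ = 7873 kg/m³
  sample G: E = 309.0 GPa, ρ = 1846 kg/m³
  sample W: E = 295.4 GPa, ρ = 3220 kg/m³
  sample X: E = 73.44 GPa, ρ = 2807 kg/m³
  sample G: M = 9.52×10⁻³
  sample W: M = 5.34×10⁻³
  sample X: M = 3.05×10⁻³
  sample Q: M = 1.83×10⁻³
Sample G has the largest M.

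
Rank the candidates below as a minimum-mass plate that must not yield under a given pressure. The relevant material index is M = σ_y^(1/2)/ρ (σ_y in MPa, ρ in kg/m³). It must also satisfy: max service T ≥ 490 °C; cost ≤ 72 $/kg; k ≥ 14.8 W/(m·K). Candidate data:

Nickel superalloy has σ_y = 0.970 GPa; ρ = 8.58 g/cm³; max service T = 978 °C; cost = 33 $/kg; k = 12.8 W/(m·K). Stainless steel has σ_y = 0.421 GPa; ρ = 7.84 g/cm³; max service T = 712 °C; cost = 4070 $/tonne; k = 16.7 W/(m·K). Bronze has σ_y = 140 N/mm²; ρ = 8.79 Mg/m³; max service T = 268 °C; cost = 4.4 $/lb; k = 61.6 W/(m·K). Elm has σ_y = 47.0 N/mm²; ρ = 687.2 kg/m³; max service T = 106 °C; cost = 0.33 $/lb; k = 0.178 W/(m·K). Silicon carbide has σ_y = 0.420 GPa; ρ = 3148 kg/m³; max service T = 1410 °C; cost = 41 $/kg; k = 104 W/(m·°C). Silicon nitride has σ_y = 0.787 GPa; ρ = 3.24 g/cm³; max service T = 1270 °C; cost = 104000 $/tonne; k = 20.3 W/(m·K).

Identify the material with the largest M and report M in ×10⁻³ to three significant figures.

silicon carbide, M = 6.51×10⁻³

Screen on constraints: max service T ≥ 490 °C; cost ≤ 72 $/kg; k ≥ 14.8 W/(m·K). Survivors: stainless steel, silicon carbide.
Convert each candidate to consistent units, then evaluate M:
  stainless steel: σ_y = 421.0 MPa, ρ = 7840 kg/m³
  silicon carbide: σ_y = 420.0 MPa, ρ = 3148 kg/m³
  silicon carbide: M = 6.51×10⁻³
  stainless steel: M = 2.62×10⁻³
Silicon carbide has the largest M.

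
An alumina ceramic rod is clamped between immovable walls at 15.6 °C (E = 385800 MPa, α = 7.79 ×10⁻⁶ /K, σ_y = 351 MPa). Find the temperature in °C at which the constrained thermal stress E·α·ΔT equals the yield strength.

132 °C

E = 385800 MPa = 385.8 GPa.
E·α·ΔT = 351.0 MPa ⇒ ΔT = 351.0 / (385.8×10³ × 7.79×10⁻⁶) = 116.8 K.
T = 15.6 + 116.8 = 132.4 °C.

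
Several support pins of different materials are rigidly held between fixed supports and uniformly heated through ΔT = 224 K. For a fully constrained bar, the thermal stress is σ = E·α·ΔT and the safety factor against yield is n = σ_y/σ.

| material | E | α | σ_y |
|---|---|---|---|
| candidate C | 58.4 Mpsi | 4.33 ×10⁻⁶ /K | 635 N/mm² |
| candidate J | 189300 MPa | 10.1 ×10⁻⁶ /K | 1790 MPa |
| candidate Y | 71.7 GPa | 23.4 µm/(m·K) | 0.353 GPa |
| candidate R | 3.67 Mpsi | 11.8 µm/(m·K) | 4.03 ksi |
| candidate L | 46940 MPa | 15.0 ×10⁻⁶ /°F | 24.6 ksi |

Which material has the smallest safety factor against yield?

In consistent units (E in GPa, α in ×10⁻⁶/K, σ_y in MPa):
  candidate C: E = 402.7, α = 4.33, σ_y = 635.0 → σ = 391 MPa, n = 1.63
  candidate J: E = 189.3, α = 10.1, σ_y = 1790 → σ = 428 MPa, n = 4.18
  candidate Y: E = 71.70, α = 23.4, σ_y = 353.0 → σ = 376 MPa, n = 0.939
  candidate R: E = 25.30, α = 11.8, σ_y = 27.79 → σ = 66.9 MPa, n = 0.415
  candidate L: E = 46.94, α = 27.0, σ_y = 169.6 → σ = 284 MPa, n = 0.597
Candidate R has the lowest safety factor, n = 0.415.

candidate R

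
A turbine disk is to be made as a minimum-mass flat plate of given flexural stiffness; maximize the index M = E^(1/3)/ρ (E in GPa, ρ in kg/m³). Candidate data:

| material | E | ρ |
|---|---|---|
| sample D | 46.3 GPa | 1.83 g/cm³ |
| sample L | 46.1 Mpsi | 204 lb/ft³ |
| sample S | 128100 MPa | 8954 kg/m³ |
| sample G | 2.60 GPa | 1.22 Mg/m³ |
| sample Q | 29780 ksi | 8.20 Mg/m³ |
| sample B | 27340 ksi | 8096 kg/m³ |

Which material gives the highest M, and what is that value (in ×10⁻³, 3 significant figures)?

sample L, M = 2.09×10⁻³

Convert each candidate to consistent units, then evaluate M:
  sample D: E = 46.30 GPa, ρ = 1830 kg/m³
  sample L: E = 317.8 GPa, ρ = 3268 kg/m³
  sample S: E = 128.1 GPa, ρ = 8954 kg/m³
  sample G: E = 2.600 GPa, ρ = 1220 kg/m³
  sample Q: E = 205.3 GPa, ρ = 8200 kg/m³
  sample B: E = 188.5 GPa, ρ = 8096 kg/m³
  sample L: M = 2.09×10⁻³
  sample D: M = 1.96×10⁻³
  sample G: M = 1.13×10⁻³
  sample Q: M = 0.719×10⁻³
  sample B: M = 0.708×10⁻³
  sample S: M = 0.563×10⁻³
Sample L ranks first.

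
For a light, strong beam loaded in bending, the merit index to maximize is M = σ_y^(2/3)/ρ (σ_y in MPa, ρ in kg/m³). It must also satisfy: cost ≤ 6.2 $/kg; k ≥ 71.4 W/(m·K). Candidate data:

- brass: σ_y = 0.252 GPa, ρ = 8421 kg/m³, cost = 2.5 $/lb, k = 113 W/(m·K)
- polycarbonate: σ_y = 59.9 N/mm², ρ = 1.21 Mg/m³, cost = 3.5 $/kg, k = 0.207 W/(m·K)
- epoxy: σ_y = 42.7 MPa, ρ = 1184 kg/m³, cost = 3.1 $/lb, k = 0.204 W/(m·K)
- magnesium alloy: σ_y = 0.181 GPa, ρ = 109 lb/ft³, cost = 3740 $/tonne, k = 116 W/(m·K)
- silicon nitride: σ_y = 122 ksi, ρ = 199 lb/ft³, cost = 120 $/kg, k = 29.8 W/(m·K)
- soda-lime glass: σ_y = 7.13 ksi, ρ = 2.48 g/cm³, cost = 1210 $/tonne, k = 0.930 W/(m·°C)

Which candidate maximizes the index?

Screen on constraints: cost ≤ 6.2 $/kg; k ≥ 71.4 W/(m·K). Survivors: brass, magnesium alloy.
In SI units:
  brass: σ_y = 252.0 MPa, ρ = 8421 kg/m³
  magnesium alloy: σ_y = 181.0 MPa, ρ = 1746 kg/m³
  magnesium alloy: M = 18.3×10⁻³
  brass: M = 4.74×10⁻³
Highest index: magnesium alloy.

magnesium alloy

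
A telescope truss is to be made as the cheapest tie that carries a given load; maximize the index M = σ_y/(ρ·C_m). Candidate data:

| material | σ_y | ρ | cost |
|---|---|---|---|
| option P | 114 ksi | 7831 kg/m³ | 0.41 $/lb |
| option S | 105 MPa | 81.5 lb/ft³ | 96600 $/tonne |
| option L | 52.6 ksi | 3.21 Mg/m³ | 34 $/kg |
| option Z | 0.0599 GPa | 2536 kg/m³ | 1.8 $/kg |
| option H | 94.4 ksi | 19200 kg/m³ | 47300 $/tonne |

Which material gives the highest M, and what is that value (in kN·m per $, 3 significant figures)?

option P, M = 111 kN·m per $

After converting to SI:
  option P: σ_y = 786.0 MPa, ρ = 7831 kg/m³, cost = 0.9039 $/kg
  option S: σ_y = 105.0 MPa, ρ = 1306 kg/m³, cost = 96.60 $/kg
  option L: σ_y = 362.7 MPa, ρ = 3210 kg/m³, cost = 34.00 $/kg
  option Z: σ_y = 59.90 MPa, ρ = 2536 kg/m³, cost = 1.800 $/kg
  option H: σ_y = 650.9 MPa, ρ = 19200 kg/m³, cost = 47.30 $/kg
  option P: M = 111 kN·m per $
  option Z: M = 13.1 kN·m per $
  option L: M = 3.32 kN·m per $
  option S: M = 0.833 kN·m per $
  option H: M = 0.717 kN·m per $
Highest index: option P.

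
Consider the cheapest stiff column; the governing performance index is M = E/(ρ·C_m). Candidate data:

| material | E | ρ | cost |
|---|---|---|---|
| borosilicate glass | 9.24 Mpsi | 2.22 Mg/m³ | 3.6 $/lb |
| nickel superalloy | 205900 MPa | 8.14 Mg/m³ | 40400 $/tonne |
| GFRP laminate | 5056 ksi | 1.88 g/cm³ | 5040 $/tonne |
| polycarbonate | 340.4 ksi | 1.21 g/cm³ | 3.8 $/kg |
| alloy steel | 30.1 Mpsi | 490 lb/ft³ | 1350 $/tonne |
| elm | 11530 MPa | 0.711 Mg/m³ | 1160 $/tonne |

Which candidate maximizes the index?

After converting to SI:
  borosilicate glass: E = 63.71 GPa, ρ = 2220 kg/m³, cost = 7.937 $/kg
  nickel superalloy: E = 205.9 GPa, ρ = 8140 kg/m³, cost = 40.40 $/kg
  GFRP laminate: E = 34.86 GPa, ρ = 1880 kg/m³, cost = 5.040 $/kg
  polycarbonate: E = 2.347 GPa, ρ = 1210 kg/m³, cost = 3.800 $/kg
  alloy steel: E = 207.5 GPa, ρ = 7849 kg/m³, cost = 1.350 $/kg
  elm: E = 11.53 GPa, ρ = 711.0 kg/m³, cost = 1.160 $/kg
  alloy steel: M = 19.6 MN·m per $
  elm: M = 14.0 MN·m per $
  GFRP laminate: M = 3.68 MN·m per $
  borosilicate glass: M = 3.62 MN·m per $
  nickel superalloy: M = 0.626 MN·m per $
  polycarbonate: M = 0.510 MN·m per $
The maximum is for alloy steel.

alloy steel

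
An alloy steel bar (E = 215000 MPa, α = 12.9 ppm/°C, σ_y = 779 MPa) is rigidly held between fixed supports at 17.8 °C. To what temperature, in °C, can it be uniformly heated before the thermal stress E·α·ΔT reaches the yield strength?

299 °C

E = 215000 MPa = 215.0 GPa.
E·α·ΔT = 779.0 MPa ⇒ ΔT = 779.0 / (215.0×10³ × 12.9×10⁻⁶) = 280.9 K.
T = 17.8 + 280.9 = 298.7 °C.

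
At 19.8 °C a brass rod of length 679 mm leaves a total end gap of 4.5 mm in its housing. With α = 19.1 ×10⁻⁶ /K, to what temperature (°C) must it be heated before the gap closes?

α·L₀·ΔT = 4.5 mm ⇒ ΔT = 4.5 / (19.1×10⁻⁶ × 679.0) = 347.0 K.
T = 19.8 + 347.0 = 366.8 °C.

367 °C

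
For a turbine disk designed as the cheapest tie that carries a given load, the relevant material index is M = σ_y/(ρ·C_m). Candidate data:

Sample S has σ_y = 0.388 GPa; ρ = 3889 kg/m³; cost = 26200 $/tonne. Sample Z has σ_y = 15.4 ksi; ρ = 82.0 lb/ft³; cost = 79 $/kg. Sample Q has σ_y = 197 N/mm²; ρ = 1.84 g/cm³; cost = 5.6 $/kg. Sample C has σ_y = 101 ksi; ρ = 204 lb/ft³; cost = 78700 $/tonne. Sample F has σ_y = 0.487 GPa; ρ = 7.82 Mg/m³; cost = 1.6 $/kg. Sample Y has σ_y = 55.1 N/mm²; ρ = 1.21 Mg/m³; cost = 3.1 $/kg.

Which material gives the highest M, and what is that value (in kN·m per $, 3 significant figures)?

sample F, M = 38.9 kN·m per $

After converting to SI:
  sample S: σ_y = 388.0 MPa, ρ = 3889 kg/m³, cost = 26.20 $/kg
  sample Z: σ_y = 106.2 MPa, ρ = 1314 kg/m³, cost = 79.00 $/kg
  sample Q: σ_y = 197.0 MPa, ρ = 1840 kg/m³, cost = 5.600 $/kg
  sample C: σ_y = 696.4 MPa, ρ = 3268 kg/m³, cost = 78.70 $/kg
  sample F: σ_y = 487.0 MPa, ρ = 7820 kg/m³, cost = 1.600 $/kg
  sample Y: σ_y = 55.10 MPa, ρ = 1210 kg/m³, cost = 3.100 $/kg
  sample F: M = 38.9 kN·m per $
  sample Q: M = 19.1 kN·m per $
  sample Y: M = 14.7 kN·m per $
  sample S: M = 3.81 kN·m per $
  sample C: M = 2.71 kN·m per $
  sample Z: M = 1.02 kN·m per $
Sample F ranks first.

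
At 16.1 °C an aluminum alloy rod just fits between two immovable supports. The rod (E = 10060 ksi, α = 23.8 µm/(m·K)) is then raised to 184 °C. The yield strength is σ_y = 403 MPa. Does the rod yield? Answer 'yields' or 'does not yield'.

E = 10060 ksi = 69.36 GPa.
ΔT = 167.9 K. Constrained thermal stress σ = E·α·ΔT = 69.36×10³ MPa × 23.8×10⁻⁶ × 167.9 = 277 MPa (compressive).
Compare to σ_y = 403 MPa: σ < σ_y, so it does not yield.

does not yield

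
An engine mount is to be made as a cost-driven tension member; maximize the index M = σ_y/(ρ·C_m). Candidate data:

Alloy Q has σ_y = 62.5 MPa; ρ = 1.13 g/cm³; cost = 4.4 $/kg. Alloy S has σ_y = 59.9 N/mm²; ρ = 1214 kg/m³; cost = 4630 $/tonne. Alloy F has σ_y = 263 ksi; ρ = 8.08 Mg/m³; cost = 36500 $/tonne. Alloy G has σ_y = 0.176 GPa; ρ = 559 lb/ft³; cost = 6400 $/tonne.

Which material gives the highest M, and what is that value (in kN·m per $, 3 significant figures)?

Putting every candidate on a common basis:
  alloy Q: σ_y = 62.50 MPa, ρ = 1130 kg/m³, cost = 4.400 $/kg
  alloy S: σ_y = 59.90 MPa, ρ = 1214 kg/m³, cost = 4.630 $/kg
  alloy F: σ_y = 1813 MPa, ρ = 8080 kg/m³, cost = 36.50 $/kg
  alloy G: σ_y = 176.0 MPa, ρ = 8954 kg/m³, cost = 6.400 $/kg
  alloy Q: M = 12.6 kN·m per $
  alloy S: M = 10.7 kN·m per $
  alloy F: M = 6.15 kN·m per $
  alloy G: M = 3.07 kN·m per $
The maximum is for alloy Q.

alloy Q, M = 12.6 kN·m per $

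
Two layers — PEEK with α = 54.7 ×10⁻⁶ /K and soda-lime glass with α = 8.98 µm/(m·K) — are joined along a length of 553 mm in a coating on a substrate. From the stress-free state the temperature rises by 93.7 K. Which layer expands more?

PEEK

α(PEEK) = 54.7×10⁻⁶/K vs α(soda-lime glass) = 8.98×10⁻⁶/K.
Higher α expands more for the same ΔT: PEEK.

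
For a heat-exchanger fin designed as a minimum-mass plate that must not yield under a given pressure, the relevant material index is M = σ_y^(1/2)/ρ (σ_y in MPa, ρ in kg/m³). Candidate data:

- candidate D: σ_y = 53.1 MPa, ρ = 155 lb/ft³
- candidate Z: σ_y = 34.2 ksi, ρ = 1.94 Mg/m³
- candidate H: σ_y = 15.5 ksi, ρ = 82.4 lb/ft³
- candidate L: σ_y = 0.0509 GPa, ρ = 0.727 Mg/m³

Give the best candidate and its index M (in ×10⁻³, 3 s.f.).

candidate L, M = 9.81×10⁻³

Normalizing units and computing the index:
  candidate D: σ_y = 53.10 MPa, ρ = 2483 kg/m³
  candidate Z: σ_y = 235.8 MPa, ρ = 1940 kg/m³
  candidate H: σ_y = 106.9 MPa, ρ = 1320 kg/m³
  candidate L: σ_y = 50.90 MPa, ρ = 727.0 kg/m³
  candidate L: M = 9.81×10⁻³
  candidate Z: M = 7.92×10⁻³
  candidate H: M = 7.83×10⁻³
  candidate D: M = 2.93×10⁻³
Highest index: candidate L.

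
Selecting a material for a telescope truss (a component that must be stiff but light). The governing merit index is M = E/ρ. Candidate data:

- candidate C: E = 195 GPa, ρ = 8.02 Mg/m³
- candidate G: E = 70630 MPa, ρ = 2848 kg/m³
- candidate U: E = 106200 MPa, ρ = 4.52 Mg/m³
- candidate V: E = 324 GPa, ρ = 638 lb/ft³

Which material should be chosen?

candidate V

Convert each candidate to consistent units, then evaluate M:
  candidate C: E = 195.0 GPa, ρ = 8020 kg/m³
  candidate G: E = 70.63 GPa, ρ = 2848 kg/m³
  candidate U: E = 106.2 GPa, ρ = 4520 kg/m³
  candidate V: E = 324.0 GPa, ρ = 10220 kg/m³
  candidate V: M = 31.7 MN·m/kg
  candidate G: M = 24.8 MN·m/kg
  candidate C: M = 24.3 MN·m/kg
  candidate U: M = 23.5 MN·m/kg
The maximum is for candidate V.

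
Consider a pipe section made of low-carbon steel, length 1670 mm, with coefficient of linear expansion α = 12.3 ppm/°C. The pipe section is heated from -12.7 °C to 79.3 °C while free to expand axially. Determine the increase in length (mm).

ΔT = 79.3 − (-12.7) = 92.00 K.
ΔL = α·L₀·ΔT = 12.3×10⁻⁶ × 1670 mm × 92.00 K = 1.89 mm.

1.89 mm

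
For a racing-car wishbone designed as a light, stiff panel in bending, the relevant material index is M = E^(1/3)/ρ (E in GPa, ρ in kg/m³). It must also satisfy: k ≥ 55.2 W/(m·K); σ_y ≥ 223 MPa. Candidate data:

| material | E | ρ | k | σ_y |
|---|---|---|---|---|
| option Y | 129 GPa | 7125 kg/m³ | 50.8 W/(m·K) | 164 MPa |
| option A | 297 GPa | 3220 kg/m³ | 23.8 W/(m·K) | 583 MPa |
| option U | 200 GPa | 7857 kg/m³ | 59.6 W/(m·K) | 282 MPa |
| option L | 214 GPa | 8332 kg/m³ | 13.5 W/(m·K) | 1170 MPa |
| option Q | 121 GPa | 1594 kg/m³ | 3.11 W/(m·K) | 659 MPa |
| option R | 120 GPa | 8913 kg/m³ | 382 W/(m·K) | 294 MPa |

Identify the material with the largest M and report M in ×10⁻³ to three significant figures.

Screen on constraints: k ≥ 55.2 W/(m·K); σ_y ≥ 223 MPa. Survivors: option U, option R.
Evaluate M for each candidate:
  option U: M = 0.744×10⁻³
  option R: M = 0.553×10⁻³
Highest index: option U.

option U, M = 0.744×10⁻³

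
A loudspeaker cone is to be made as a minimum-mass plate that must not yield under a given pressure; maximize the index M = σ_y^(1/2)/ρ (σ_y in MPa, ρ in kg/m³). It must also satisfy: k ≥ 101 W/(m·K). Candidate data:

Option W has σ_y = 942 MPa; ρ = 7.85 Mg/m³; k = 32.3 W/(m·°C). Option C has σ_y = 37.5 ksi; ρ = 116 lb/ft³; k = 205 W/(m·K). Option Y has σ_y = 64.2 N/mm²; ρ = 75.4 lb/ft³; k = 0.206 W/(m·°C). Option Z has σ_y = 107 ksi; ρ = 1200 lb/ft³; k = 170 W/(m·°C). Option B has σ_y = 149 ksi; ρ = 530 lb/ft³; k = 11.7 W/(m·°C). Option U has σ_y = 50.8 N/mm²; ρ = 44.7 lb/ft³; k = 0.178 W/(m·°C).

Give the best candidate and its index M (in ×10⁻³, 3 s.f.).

Screen on constraints: k ≥ 101 W/(m·K). Survivors: option C, option Z.
After converting to SI:
  option C: σ_y = 258.6 MPa, ρ = 1858 kg/m³
  option Z: σ_y = 737.7 MPa, ρ = 19220 kg/m³
  option C: M = 8.65×10⁻³
  option Z: M = 1.41×10⁻³
The maximum is for option C.

option C, M = 8.65×10⁻³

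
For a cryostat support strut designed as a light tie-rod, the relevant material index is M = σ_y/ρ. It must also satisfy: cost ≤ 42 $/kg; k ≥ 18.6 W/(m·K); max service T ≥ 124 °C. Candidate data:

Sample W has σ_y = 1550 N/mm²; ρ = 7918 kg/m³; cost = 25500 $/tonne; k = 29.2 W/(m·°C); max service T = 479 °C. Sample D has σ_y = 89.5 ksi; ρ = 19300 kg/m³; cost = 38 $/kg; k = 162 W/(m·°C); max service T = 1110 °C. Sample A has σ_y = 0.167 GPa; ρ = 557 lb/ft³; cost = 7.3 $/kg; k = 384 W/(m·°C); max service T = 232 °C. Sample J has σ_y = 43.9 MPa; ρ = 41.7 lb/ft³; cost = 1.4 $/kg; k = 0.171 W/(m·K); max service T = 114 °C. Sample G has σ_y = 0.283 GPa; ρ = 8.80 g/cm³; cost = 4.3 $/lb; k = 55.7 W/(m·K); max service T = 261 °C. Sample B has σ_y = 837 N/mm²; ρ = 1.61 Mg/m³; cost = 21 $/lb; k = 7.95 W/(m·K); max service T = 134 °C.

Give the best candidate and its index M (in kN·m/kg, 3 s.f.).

Screen on constraints: cost ≤ 42 $/kg; k ≥ 18.6 W/(m·K); max service T ≥ 124 °C. Survivors: sample W, sample D, sample A, sample G.
After converting to SI:
  sample W: σ_y = 1550 MPa, ρ = 7918 kg/m³
  sample D: σ_y = 617.1 MPa, ρ = 19300 kg/m³
  sample A: σ_y = 167.0 MPa, ρ = 8922 kg/m³
  sample G: σ_y = 283.0 MPa, ρ = 8800 kg/m³
  sample W: M = 196 kN·m/kg
  sample G: M = 32.2 kN·m/kg
  sample D: M = 32.0 kN·m/kg
  sample A: M = 18.7 kN·m/kg
Sample W ranks first.

sample W, M = 196 kN·m/kg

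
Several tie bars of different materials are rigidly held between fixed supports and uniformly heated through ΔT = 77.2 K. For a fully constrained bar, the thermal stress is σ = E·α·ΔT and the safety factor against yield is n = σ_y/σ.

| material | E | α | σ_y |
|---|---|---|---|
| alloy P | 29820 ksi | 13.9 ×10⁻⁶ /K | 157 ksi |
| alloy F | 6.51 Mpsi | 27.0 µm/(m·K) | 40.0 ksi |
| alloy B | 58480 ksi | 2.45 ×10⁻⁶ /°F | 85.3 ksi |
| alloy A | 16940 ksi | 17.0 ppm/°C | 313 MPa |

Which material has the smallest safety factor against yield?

With everything in SI (GPa, ×10⁻⁶/K, MPa):
  alloy P: E = 205.6, α = 13.9, σ_y = 1082 → σ = 221 MPa, n = 4.91
  alloy F: E = 44.88, α = 27.0, σ_y = 275.8 → σ = 93.6 MPa, n = 2.95
  alloy B: E = 403.2, α = 4.41, σ_y = 588.1 → σ = 137 MPa, n = 4.28
  alloy A: E = 116.8, α = 17.0, σ_y = 313.0 → σ = 153 MPa, n = 2.04
The minimum is alloy A at n = 2.04.

alloy A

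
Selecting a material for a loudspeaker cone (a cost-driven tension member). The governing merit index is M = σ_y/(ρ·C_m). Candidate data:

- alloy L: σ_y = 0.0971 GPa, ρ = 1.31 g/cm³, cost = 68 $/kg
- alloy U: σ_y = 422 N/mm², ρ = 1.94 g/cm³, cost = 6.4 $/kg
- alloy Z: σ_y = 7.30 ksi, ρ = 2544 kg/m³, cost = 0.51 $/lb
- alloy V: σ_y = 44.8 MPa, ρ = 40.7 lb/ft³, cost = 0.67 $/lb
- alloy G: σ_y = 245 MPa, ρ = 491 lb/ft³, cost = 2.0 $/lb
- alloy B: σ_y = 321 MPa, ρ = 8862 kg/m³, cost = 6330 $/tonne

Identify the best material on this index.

alloy V

Putting every candidate on a common basis:
  alloy L: σ_y = 97.10 MPa, ρ = 1310 kg/m³, cost = 68.00 $/kg
  alloy U: σ_y = 422.0 MPa, ρ = 1940 kg/m³, cost = 6.400 $/kg
  alloy Z: σ_y = 50.33 MPa, ρ = 2544 kg/m³, cost = 1.124 $/kg
  alloy V: σ_y = 44.80 MPa, ρ = 652.0 kg/m³, cost = 1.477 $/kg
  alloy G: σ_y = 245.0 MPa, ρ = 7865 kg/m³, cost = 4.409 $/kg
  alloy B: σ_y = 321.0 MPa, ρ = 8862 kg/m³, cost = 6.330 $/kg
  alloy V: M = 46.5 kN·m per $
  alloy U: M = 34.0 kN·m per $
  alloy Z: M = 17.6 kN·m per $
  alloy G: M = 7.06 kN·m per $
  alloy B: M = 5.72 kN·m per $
  alloy L: M = 1.09 kN·m per $
Alloy V ranks first.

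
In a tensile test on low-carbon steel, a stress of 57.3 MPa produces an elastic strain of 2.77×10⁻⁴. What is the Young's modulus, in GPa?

E = σ/ε = 57.3 MPa / 2.77×10⁻⁴ = 206900 MPa = 207 GPa.

207 GPa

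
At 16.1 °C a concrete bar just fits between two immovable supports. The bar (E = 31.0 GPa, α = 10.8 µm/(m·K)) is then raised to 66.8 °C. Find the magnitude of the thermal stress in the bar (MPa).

ΔT = 50.70 K. Constrained thermal stress σ = E·α·ΔT = 31.00×10³ MPa × 10.8×10⁻⁶ × 50.70 = 17.0 MPa (compressive).

17.0 MPa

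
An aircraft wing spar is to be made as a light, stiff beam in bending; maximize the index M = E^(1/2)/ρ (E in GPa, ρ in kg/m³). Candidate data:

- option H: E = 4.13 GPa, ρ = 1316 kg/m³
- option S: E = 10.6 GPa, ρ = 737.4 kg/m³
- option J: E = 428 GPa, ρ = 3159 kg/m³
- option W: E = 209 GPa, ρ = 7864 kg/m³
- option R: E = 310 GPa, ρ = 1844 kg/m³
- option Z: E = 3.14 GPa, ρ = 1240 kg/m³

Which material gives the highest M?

option R

Computing M directly (units already consistent):
  option R: M = 9.55×10⁻³
  option J: M = 6.55×10⁻³
  option S: M = 4.42×10⁻³
  option W: M = 1.84×10⁻³
  option H: M = 1.54×10⁻³
  option Z: M = 1.43×10⁻³
Option R has the largest M.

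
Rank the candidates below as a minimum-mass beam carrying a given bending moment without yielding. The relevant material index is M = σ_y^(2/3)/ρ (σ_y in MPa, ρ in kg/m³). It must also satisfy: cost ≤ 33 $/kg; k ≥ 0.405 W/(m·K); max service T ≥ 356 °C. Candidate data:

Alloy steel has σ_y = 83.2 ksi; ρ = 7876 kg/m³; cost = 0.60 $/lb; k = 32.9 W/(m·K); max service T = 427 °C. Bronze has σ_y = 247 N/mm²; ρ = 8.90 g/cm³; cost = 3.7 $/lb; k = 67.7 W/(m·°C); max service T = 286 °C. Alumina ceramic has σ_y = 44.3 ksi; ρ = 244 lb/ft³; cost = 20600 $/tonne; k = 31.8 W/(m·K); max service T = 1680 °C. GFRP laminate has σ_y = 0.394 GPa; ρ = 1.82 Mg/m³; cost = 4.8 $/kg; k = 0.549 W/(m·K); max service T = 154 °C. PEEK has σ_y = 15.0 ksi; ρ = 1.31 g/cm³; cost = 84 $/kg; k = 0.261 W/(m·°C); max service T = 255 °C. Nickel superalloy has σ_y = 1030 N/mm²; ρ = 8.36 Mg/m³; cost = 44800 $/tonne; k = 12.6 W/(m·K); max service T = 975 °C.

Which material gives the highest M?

Screen on constraints: cost ≤ 33 $/kg; k ≥ 0.405 W/(m·K); max service T ≥ 356 °C. Survivors: alloy steel, alumina ceramic.
Normalizing units and computing the index:
  alloy steel: σ_y = 573.6 MPa, ρ = 7876 kg/m³
  alumina ceramic: σ_y = 305.4 MPa, ρ = 3909 kg/m³
  alumina ceramic: M = 11.6×10⁻³
  alloy steel: M = 8.77×10⁻³
Alumina ceramic ranks first.

alumina ceramic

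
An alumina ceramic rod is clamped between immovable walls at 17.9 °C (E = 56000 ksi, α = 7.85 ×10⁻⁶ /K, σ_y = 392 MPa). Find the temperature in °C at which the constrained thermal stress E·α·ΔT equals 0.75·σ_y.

E = 56000 ksi = 386.1 GPa.
E·α·ΔT = 294.0 MPa ⇒ ΔT = 294.0 / (386.1×10³ × 7.85×10⁻⁶) = 97.00 K.
T = 17.9 + 97.00 = 114.9 °C.

115 °C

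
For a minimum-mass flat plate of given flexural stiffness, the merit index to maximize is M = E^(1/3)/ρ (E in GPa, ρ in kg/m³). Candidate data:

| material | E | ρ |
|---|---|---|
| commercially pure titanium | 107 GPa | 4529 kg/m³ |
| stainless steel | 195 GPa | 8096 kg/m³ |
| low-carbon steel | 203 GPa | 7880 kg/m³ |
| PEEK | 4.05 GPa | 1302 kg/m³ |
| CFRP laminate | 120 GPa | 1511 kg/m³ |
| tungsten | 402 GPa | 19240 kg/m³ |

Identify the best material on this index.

Computing M directly (units already consistent):
  CFRP laminate: M = 3.26×10⁻³
  PEEK: M = 1.22×10⁻³
  commercially pure titanium: M = 1.05×10⁻³
  low-carbon steel: M = 0.746×10⁻³
  stainless steel: M = 0.716×10⁻³
  tungsten: M = 0.384×10⁻³
The maximum is for CFRP laminate.

CFRP laminate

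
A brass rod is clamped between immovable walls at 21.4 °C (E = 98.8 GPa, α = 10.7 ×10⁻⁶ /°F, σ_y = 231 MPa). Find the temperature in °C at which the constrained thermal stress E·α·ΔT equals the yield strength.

α = 10.7×10⁻⁶/°F × 9/5 = 19.3×10⁻⁶/K.
E·α·ΔT = 231.0 MPa ⇒ ΔT = 231.0 / (98.80×10³ × 19.3×10⁻⁶) = 121.4 K.
T = 21.4 + 121.4 = 142.8 °C.

143 °C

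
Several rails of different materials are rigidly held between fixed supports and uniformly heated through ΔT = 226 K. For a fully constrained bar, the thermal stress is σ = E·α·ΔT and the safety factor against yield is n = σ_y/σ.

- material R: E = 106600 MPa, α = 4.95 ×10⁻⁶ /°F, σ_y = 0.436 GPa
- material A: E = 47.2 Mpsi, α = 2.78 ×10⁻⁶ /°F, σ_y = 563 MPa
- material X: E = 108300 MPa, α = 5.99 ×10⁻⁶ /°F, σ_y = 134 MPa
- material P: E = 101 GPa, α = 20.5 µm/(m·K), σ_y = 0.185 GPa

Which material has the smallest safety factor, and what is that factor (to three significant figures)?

material P, n = 0.395

Converting E to GPa, α to ×10⁻⁶/K, σ_y to MPa, then σ and n for each:
  material R: E = 106.6, α = 8.91, σ_y = 436.0 → σ = 215 MPa, n = 2.03
  material A: E = 325.4, α = 5.00, σ_y = 563.0 → σ = 368 MPa, n = 1.53
  material X: E = 108.3, α = 10.8, σ_y = 134.0 → σ = 264 MPa, n = 0.508
  material P: E = 101.0, α = 20.5, σ_y = 185.0 → σ = 468 MPa, n = 0.395
Smallest n: material P with n = 0.395.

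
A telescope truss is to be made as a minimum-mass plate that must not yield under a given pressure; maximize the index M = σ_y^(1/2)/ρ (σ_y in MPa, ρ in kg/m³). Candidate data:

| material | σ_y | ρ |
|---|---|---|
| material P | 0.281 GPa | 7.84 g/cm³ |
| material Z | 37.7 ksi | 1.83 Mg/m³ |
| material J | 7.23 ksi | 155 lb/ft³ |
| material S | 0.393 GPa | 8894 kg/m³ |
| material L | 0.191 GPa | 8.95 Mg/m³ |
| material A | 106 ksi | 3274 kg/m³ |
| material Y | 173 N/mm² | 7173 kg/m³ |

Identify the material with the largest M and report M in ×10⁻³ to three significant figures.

material Z, M = 8.81×10⁻³

Putting every candidate on a common basis:
  material P: σ_y = 281.0 MPa, ρ = 7840 kg/m³
  material Z: σ_y = 259.9 MPa, ρ = 1830 kg/m³
  material J: σ_y = 49.85 MPa, ρ = 2483 kg/m³
  material S: σ_y = 393.0 MPa, ρ = 8894 kg/m³
  material L: σ_y = 191.0 MPa, ρ = 8950 kg/m³
  material A: σ_y = 730.8 MPa, ρ = 3274 kg/m³
  material Y: σ_y = 173.0 MPa, ρ = 7173 kg/m³
  material Z: M = 8.81×10⁻³
  material A: M = 8.26×10⁻³
  material J: M = 2.84×10⁻³
  material S: M = 2.23×10⁻³
  material P: M = 2.14×10⁻³
  material Y: M = 1.83×10⁻³
  material L: M = 1.54×10⁻³
Material Z has the largest M.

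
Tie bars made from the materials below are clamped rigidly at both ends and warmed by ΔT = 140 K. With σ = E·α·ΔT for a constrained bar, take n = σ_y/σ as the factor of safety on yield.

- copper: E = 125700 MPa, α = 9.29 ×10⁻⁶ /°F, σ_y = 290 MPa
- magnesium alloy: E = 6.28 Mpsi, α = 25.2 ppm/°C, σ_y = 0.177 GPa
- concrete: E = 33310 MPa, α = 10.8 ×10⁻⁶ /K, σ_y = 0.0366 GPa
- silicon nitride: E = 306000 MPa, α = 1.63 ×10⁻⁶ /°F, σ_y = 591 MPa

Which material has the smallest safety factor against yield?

With everything in SI (GPa, ×10⁻⁶/K, MPa):
  copper: E = 125.7, α = 16.7, σ_y = 290.0 → σ = 294 MPa, n = 0.985
  magnesium alloy: E = 43.30, α = 25.2, σ_y = 177.0 → σ = 153 MPa, n = 1.16
  concrete: E = 33.31, α = 10.8, σ_y = 36.60 → σ = 50.4 MPa, n = 0.727
  silicon nitride: E = 306.0, α = 2.93, σ_y = 591.0 → σ = 126 MPa, n = 4.70
Concrete has the lowest safety factor, n = 0.727.

concrete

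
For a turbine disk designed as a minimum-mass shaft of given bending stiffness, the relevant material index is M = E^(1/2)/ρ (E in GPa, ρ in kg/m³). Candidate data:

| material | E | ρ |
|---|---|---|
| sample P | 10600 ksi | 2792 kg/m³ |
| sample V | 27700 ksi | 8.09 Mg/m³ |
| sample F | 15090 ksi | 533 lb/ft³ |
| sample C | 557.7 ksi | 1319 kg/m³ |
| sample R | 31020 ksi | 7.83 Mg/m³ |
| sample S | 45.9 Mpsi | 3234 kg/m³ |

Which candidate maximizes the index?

sample S

Normalizing units and computing the index:
  sample P: E = 73.08 GPa, ρ = 2792 kg/m³
  sample V: E = 191.0 GPa, ρ = 8090 kg/m³
  sample F: E = 104.0 GPa, ρ = 8538 kg/m³
  sample C: E = 3.845 GPa, ρ = 1319 kg/m³
  sample R: E = 213.9 GPa, ρ = 7830 kg/m³
  sample S: E = 316.5 GPa, ρ = 3234 kg/m³
  sample S: M = 5.50×10⁻³
  sample P: M = 3.06×10⁻³
  sample R: M = 1.87×10⁻³
  sample V: M = 1.71×10⁻³
  sample C: M = 1.49×10⁻³
  sample F: M = 1.19×10⁻³
Highest index: sample S.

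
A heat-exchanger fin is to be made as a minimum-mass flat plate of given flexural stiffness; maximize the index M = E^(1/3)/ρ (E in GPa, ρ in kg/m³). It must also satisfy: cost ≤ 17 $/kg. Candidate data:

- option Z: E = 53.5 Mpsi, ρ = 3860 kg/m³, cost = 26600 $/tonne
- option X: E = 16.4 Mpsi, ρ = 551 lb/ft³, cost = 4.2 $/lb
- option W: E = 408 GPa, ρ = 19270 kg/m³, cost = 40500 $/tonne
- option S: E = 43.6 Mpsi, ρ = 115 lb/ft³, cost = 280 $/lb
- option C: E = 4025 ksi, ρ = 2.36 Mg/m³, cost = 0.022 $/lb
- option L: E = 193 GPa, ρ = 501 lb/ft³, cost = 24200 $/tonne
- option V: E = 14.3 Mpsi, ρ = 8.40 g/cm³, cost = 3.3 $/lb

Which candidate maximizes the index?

Screen on constraints: cost ≤ 17 $/kg. Survivors: option X, option C, option V.
Putting every candidate on a common basis:
  option X: E = 113.1 GPa, ρ = 8826 kg/m³
  option C: E = 27.75 GPa, ρ = 2360 kg/m³
  option V: E = 98.60 GPa, ρ = 8400 kg/m³
  option C: M = 1.28×10⁻³
  option V: M = 0.550×10⁻³
  option X: M = 0.548×10⁻³
Option C has the largest M.

option C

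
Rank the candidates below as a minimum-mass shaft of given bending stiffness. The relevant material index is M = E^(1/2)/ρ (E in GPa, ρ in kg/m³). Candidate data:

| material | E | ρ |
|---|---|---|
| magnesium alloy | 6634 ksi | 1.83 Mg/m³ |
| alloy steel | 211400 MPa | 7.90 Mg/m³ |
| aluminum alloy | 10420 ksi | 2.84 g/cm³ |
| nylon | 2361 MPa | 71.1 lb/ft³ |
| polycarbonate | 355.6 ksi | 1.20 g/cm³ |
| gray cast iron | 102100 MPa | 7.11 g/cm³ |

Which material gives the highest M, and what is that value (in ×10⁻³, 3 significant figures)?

Convert each candidate to consistent units, then evaluate M:
  magnesium alloy: E = 45.74 GPa, ρ = 1830 kg/m³
  alloy steel: E = 211.4 GPa, ρ = 7900 kg/m³
  aluminum alloy: E = 71.84 GPa, ρ = 2840 kg/m³
  nylon: E = 2.361 GPa, ρ = 1139 kg/m³
  polycarbonate: E = 2.452 GPa, ρ = 1200 kg/m³
  gray cast iron: E = 102.1 GPa, ρ = 7110 kg/m³
  magnesium alloy: M = 3.70×10⁻³
  aluminum alloy: M = 2.98×10⁻³
  alloy steel: M = 1.84×10⁻³
  gray cast iron: M = 1.42×10⁻³
  nylon: M = 1.35×10⁻³
  polycarbonate: M = 1.30×10⁻³
Highest index: magnesium alloy.

magnesium alloy, M = 3.70×10⁻³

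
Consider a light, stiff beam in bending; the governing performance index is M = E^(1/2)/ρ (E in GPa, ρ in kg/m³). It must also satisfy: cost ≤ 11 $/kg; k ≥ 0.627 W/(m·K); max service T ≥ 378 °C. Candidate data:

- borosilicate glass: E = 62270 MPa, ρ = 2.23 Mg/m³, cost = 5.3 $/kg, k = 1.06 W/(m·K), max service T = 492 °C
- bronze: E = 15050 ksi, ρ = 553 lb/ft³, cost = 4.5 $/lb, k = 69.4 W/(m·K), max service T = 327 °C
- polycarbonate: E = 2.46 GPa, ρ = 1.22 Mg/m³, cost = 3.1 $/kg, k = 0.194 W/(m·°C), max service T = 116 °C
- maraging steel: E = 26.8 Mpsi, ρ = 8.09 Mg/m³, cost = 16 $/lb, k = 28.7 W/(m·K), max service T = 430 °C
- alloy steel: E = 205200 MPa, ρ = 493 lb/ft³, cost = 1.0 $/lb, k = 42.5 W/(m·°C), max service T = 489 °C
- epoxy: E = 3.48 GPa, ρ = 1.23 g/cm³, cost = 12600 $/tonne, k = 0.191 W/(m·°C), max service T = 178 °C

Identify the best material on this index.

borosilicate glass

Screen on constraints: cost ≤ 11 $/kg; k ≥ 0.627 W/(m·K); max service T ≥ 378 °C. Survivors: borosilicate glass, alloy steel.
After converting to SI:
  borosilicate glass: E = 62.27 GPa, ρ = 2230 kg/m³
  alloy steel: E = 205.2 GPa, ρ = 7897 kg/m³
  borosilicate glass: M = 3.54×10⁻³
  alloy steel: M = 1.81×10⁻³
Borosilicate glass ranks first.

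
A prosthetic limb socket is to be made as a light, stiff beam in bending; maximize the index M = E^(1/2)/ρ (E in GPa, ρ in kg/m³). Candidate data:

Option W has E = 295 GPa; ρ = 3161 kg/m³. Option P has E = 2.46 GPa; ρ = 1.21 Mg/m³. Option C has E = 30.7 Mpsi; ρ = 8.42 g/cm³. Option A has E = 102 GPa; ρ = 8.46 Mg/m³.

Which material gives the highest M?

Normalizing units and computing the index:
  option W: E = 295.0 GPa, ρ = 3161 kg/m³
  option P: E = 2.460 GPa, ρ = 1210 kg/m³
  option C: E = 211.7 GPa, ρ = 8420 kg/m³
  option A: E = 102.0 GPa, ρ = 8460 kg/m³
  option W: M = 5.43×10⁻³
  option C: M = 1.73×10⁻³
  option P: M = 1.30×10⁻³
  option A: M = 1.19×10⁻³
Option W has the largest M.

option W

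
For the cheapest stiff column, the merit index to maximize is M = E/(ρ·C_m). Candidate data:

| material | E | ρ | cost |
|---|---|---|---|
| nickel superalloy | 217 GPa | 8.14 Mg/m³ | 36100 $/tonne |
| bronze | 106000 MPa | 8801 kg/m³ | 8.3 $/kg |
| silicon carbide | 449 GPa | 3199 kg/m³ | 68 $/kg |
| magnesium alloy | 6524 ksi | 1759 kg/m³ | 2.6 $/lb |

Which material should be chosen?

magnesium alloy

Putting every candidate on a common basis:
  nickel superalloy: E = 217.0 GPa, ρ = 8140 kg/m³, cost = 36.10 $/kg
  bronze: E = 106.0 GPa, ρ = 8801 kg/m³, cost = 8.300 $/kg
  silicon carbide: E = 449.0 GPa, ρ = 3199 kg/m³, cost = 68.00 $/kg
  magnesium alloy: E = 44.98 GPa, ρ = 1759 kg/m³, cost = 5.732 $/kg
  magnesium alloy: M = 4.46 MN·m per $
  silicon carbide: M = 2.06 MN·m per $
  bronze: M = 1.45 MN·m per $
  nickel superalloy: M = 0.738 MN·m per $
Magnesium alloy has the largest M.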